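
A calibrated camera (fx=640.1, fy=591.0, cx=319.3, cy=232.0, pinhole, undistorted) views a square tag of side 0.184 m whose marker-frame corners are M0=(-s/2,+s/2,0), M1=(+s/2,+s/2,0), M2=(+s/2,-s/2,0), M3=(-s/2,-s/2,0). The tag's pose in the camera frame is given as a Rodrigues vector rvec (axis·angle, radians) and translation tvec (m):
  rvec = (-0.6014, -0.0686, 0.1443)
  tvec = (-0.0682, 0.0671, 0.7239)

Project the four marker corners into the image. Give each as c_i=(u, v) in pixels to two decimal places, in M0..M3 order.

c0=(157.11, 344.79) c1=(330.76, 369.15) c2=(346.66, 236.87) c3=(196.54, 215.10)

Intrinsics K: fx=640.1, fy=591.0, cx=319.3, cy=232.0
Marker side s = 0.184 m; corners in marker frame (Z=0):
  M0 = (-0.0920, +0.0920, 0)
  M1 = (+0.0920, +0.0920, 0)
  M2 = (+0.0920, -0.0920, 0)
  M3 = (-0.0920, -0.0920, 0)
rvec = (-0.6014, -0.0686, 0.1443), |rvec| = θ = 0.62226 rad = 35.653°
Rodrigues: sinθ=0.58287, 1−cosθ=0.18744; R = I + sinθ·[k]× + (1−cosθ)·[k]×²:
    [+0.98764 -0.11520 -0.10627]
    [+0.15514 +0.81484 +0.55854]
    [+0.02225 -0.56812 +0.82264]
t = (-0.0682, 0.0671, 0.7239) m
M0: Pc = R·M0+t = (-0.16966, +0.12779, +0.66959); u = 640.1·(-0.16966)/0.66959 + 319.3 = 157.1101, v = 591.0·(+0.12779)/0.66959 + 232.0 = 344.7943
M1: Pc = R·M1+t = (+0.01207, +0.15634, +0.67368); u = 640.1·(+0.01207)/0.67368 + 319.3 = 330.7637, v = 591.0·(+0.15634)/0.67368 + 232.0 = 369.1508
M2: Pc = R·M2+t = (+0.03326, +0.00641, +0.77821); u = 640.1·(+0.03326)/0.77821 + 319.3 = 346.6580, v = 591.0·(+0.00641)/0.77821 + 232.0 = 236.8659
M3: Pc = R·M3+t = (-0.14847, -0.02214, +0.77412); u = 640.1·(-0.14847)/0.77412 + 319.3 = 196.5381, v = 591.0·(-0.02214)/0.77412 + 232.0 = 215.0989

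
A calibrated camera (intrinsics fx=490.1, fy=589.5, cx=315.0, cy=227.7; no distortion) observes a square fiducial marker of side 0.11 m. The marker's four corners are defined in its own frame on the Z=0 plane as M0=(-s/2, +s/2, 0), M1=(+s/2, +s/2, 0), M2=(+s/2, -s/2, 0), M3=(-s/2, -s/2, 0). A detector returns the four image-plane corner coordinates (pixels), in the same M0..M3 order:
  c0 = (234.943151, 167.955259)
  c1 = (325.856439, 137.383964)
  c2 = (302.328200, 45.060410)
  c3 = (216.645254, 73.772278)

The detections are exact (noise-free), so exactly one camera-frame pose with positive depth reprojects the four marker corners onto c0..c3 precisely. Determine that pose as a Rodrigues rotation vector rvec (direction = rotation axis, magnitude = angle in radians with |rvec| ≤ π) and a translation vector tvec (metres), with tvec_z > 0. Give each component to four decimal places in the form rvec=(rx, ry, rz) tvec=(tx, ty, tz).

Intrinsics K: fx=490.1, fy=589.5, cx=315.0, cy=227.7
Marker side s = 0.11 m; corners in marker frame (Z=0):
  M0 = (-0.0550, +0.0550, 0)
  M1 = (+0.0550, +0.0550, 0)
  M2 = (+0.0550, -0.0550, 0)
  M3 = (-0.0550, -0.0550, 0)
Detected image corners:
  c0 = (234.943151, 167.955259) px
  c1 = (325.856439, 137.383964) px
  c2 = (302.328200, 45.060410) px
  c3 = (216.645254, 73.772278) px
Planar DLT: solve 8×8 A·h = b for H (H[2,2]=1):
  H  [+804.53871 +44.16600 +269.65509]
  H  [-268.22149 +790.41252 +104.64865]
  H  [+0.00939 -0.54073 +1.00000]
B = K⁻¹H; ‖b₁‖=1.698655, ‖b₂‖=1.698655; λ = 2/(‖b₁‖+‖b₂‖) = 0.588701, sign → tz>0 ⇒ λ=+0.588701
r₁ = λ·B[:,0] = (+0.96285,-0.26999,+0.00553); r₂ = λ·B[:,1] = (+0.25765,+0.91230,-0.31833)
r₃ = r₁×r₂ = (+0.08090,+0.30792,+0.94797); SVD([r₁ r₂ r₃]) → R = UVᵀ:
  R  [+0.96285 +0.25765 +0.08090]
  R  [-0.26999 +0.91230 +0.30792]
  R  [+0.00553 -0.31833 +0.94797]
t = (-0.05447, -0.12288, +0.58870) m
tr R = 2.823109; θ = arccos((tr R − 1)/2) = 0.423747 rad = 24.279°
axis k = ((R−Rᵀ)₃₂, (R−Rᵀ)₁₃, (R−Rᵀ)₂₁) / (2 sinθ) = (-0.761527, +0.091653, -0.641620)
rvec = θ·k = (-0.322695, +0.038838, -0.271885)

rvec=(-0.3227, 0.0388, -0.2719) tvec=(-0.0545, -0.1229, 0.5887)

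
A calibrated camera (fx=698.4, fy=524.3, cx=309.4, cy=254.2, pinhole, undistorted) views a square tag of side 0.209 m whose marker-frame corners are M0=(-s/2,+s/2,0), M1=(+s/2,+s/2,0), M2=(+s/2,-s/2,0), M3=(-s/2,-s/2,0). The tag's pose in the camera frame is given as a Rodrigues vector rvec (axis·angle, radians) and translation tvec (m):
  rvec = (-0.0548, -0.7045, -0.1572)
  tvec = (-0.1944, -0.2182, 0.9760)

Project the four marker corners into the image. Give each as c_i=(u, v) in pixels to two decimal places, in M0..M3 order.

Intrinsics K: fx=698.4, fy=524.3, cx=309.4, cy=254.2
Marker side s = 0.209 m; corners in marker frame (Z=0):
  M0 = (-0.1045, +0.1045, 0)
  M1 = (+0.1045, +0.1045, 0)
  M2 = (+0.1045, -0.1045, 0)
  M3 = (-0.1045, -0.1045, 0)
rvec = (-0.0548, -0.7045, -0.1572), |rvec| = θ = 0.72390 rad = 41.477°
Rodrigues: sinθ=0.66231, 1−cosθ=0.25077; R = I + sinθ·[k]× + (1−cosθ)·[k]×²:
    [+0.75066 +0.16230 -0.64044]
    [-0.12535 +0.98674 +0.10314]
    [+0.64868 +0.00286 +0.76105]
t = (-0.1944, -0.2182, 0.9760) m
M0: Pc = R·M0+t = (-0.25588, -0.10199, +0.90851); u = 698.4·(-0.25588)/0.90851 + 309.4 = 112.6943, v = 524.3·(-0.10199)/0.90851 + 254.2 = 195.3436
M1: Pc = R·M1+t = (-0.09900, -0.12819, +1.04409); u = 698.4·(-0.09900)/1.04409 + 309.4 = 243.1811, v = 524.3·(-0.12819)/1.04409 + 254.2 = 189.8304
M2: Pc = R·M2+t = (-0.13292, -0.33441, +1.04349); u = 698.4·(-0.13292)/1.04349 + 309.4 = 220.4402, v = 524.3·(-0.33441)/1.04349 + 254.2 = 86.1744
M3: Pc = R·M3+t = (-0.28980, -0.30821, +0.90791); u = 698.4·(-0.28980)/0.90791 + 309.4 = 86.4717, v = 524.3·(-0.30821)/0.90791 + 254.2 = 76.2127

c0=(112.69, 195.34) c1=(243.18, 189.83) c2=(220.44, 86.17) c3=(86.47, 76.21)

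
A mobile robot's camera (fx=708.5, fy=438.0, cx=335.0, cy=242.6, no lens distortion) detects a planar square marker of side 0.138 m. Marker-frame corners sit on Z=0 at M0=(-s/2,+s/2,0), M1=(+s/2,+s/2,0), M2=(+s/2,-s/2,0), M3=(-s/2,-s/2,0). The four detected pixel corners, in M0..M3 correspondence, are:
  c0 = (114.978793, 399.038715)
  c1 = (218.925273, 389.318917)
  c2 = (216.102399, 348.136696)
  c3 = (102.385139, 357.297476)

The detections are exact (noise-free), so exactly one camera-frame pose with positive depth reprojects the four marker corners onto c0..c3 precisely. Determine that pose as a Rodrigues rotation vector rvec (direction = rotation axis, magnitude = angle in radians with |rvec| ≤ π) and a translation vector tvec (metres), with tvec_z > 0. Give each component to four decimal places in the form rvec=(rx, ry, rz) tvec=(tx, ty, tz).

rvec=(0.6315, -0.2428, -0.0042) tvec=(-0.2226, 0.2776, 0.9234)

Intrinsics K: fx=708.5, fy=438.0, cx=335.0, cy=242.6
Marker side s = 0.138 m; corners in marker frame (Z=0):
  M0 = (-0.0690, +0.0690, 0)
  M1 = (+0.0690, +0.0690, 0)
  M2 = (+0.0690, -0.0690, 0)
  M3 = (-0.0690, -0.0690, 0)
Detected image corners:
  c0 = (114.978793, 399.038715) px
  c1 = (218.925273, 389.318917) px
  c2 = (216.102399, 348.136696) px
  c3 = (102.385139, 357.297476) px
Planar DLT: solve 8×8 A·h = b for H (H[2,2]=1):
  H  [+826.54705 +158.57797 +164.17471]
  H  [+21.85031 +536.96854 +374.27524]
  H  [+0.24193 +0.63344 +1.00000]
B = K⁻¹H; ‖b₁‖=1.082950, ‖b₂‖=1.082951; λ = 2/(‖b₁‖+‖b₂‖) = 0.923403, sign → tz>0 ⇒ λ=+0.923403
r₁ = λ·B[:,0] = (+0.97163,-0.07767,+0.22340); r₂ = λ·B[:,1] = (-0.06989,+0.80808,+0.58492)
r₃ = r₁×r₂ = (-0.22595,-0.58393,+0.77972); SVD([r₁ r₂ r₃]) → R = UVᵀ:
  R  [+0.97163 -0.06989 -0.22595]
  R  [-0.07767 +0.80808 -0.58393]
  R  [+0.22340 +0.58492 +0.77972]
t = (-0.22264, +0.27760, +0.92340) m
tr R = 2.559429; θ = arccos((tr R − 1)/2) = 0.676587 rad = 38.766°
axis k = ((R−Rᵀ)₃₂, (R−Rᵀ)₁₃, (R−Rᵀ)₂₁) / (2 sinθ) = (+0.933384, -0.358825, -0.006214)
rvec = θ·k = (+0.631515, -0.242776, -0.004204)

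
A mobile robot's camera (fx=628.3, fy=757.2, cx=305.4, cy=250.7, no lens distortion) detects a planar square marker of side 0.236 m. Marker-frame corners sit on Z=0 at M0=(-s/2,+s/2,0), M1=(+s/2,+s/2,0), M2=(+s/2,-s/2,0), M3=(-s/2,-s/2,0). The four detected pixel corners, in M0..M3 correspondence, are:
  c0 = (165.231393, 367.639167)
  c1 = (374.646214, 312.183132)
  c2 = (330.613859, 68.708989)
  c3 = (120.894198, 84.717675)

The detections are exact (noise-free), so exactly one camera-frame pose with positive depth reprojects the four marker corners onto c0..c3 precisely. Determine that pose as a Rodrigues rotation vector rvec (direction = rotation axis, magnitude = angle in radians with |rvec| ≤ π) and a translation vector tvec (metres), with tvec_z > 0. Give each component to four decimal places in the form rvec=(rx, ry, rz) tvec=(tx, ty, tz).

rvec=(-0.1247, -0.4133, -0.1865) tvec=(-0.0530, -0.0399, 0.6627)

Intrinsics K: fx=628.3, fy=757.2, cx=305.4, cy=250.7
Marker side s = 0.236 m; corners in marker frame (Z=0):
  M0 = (-0.1180, +0.1180, 0)
  M1 = (+0.1180, +0.1180, 0)
  M2 = (+0.1180, -0.1180, 0)
  M3 = (-0.1180, -0.1180, 0)
Detected image corners:
  c0 = (165.231393, 367.639167) px
  c1 = (374.646214, 312.183132) px
  c2 = (330.613859, 68.708989) px
  c3 = (120.894198, 84.717675) px
Planar DLT: solve 8×8 A·h = b for H (H[2,2]=1):
  H  [+1041.22836 +156.39907 +255.16658]
  H  [-21.40214 +1083.28016 +205.08057]
  H  [+0.61821 -0.12418 +1.00000]
B = K⁻¹H; ‖b₁‖=1.509018, ‖b₂‖=1.509018; λ = 2/(‖b₁‖+‖b₂‖) = 0.662682, sign → tz>0 ⇒ λ=+0.662682
r₁ = λ·B[:,0] = (+0.89907,-0.15437,+0.40968); r₂ = λ·B[:,1] = (+0.20496,+0.97531,-0.08229)
r₃ = r₁×r₂ = (-0.38686,+0.15795,+0.90851); SVD([r₁ r₂ r₃]) → R = UVᵀ:
  R  [+0.89907 +0.20496 -0.38686]
  R  [-0.15437 +0.97531 +0.15795]
  R  [+0.40968 -0.08229 +0.90851]
t = (-0.05298, -0.03992, +0.66268) m
tr R = 2.782889; θ = arccos((tr R − 1)/2) = 0.470274 rad = 26.945°
axis k = ((R−Rᵀ)₃₂, (R−Rᵀ)₁₃, (R−Rᵀ)₂₁) / (2 sinθ) = (-0.265094, -0.878929, -0.396495)
rvec = θ·k = (-0.124667, -0.413337, -0.186461)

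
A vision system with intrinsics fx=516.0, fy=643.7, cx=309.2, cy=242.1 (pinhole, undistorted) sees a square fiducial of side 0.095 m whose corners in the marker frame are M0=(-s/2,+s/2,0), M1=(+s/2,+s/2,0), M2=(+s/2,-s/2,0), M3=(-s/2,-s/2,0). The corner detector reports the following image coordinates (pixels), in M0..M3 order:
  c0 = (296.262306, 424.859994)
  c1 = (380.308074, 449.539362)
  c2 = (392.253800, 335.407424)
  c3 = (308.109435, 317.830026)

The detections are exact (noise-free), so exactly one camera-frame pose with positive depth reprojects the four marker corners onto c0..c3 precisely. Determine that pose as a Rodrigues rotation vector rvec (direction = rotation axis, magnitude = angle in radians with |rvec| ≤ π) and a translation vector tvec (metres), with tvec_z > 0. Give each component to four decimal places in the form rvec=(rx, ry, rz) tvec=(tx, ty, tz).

rvec=(-0.0701, 0.3707, 0.1278) tvec=(0.0362, 0.1197, 0.5532)

Intrinsics K: fx=516.0, fy=643.7, cx=309.2, cy=242.1
Marker side s = 0.095 m; corners in marker frame (Z=0):
  M0 = (-0.0475, +0.0475, 0)
  M1 = (+0.0475, +0.0475, 0)
  M2 = (+0.0475, -0.0475, 0)
  M3 = (-0.0475, -0.0475, 0)
Detected image corners:
  c0 = (296.262306, 424.859994) px
  c1 = (380.308074, 449.539362) px
  c2 = (392.253800, 335.407424) px
  c3 = (308.109435, 317.830026) px
Planar DLT: solve 8×8 A·h = b for H (H[2,2]=1):
  H  [+657.83056 -153.12737 +342.93703]
  H  [-30.00930 +1131.86355 +381.36474]
  H  [-0.66055 -0.08110 +1.00000]
B = K⁻¹H; ‖b₁‖=1.807825, ‖b₂‖=1.807825; λ = 2/(‖b₁‖+‖b₂‖) = 0.553151, sign → tz>0 ⇒ λ=+0.553151
r₁ = λ·B[:,0] = (+0.92414,+0.11164,-0.36538); r₂ = λ·B[:,1] = (-0.13727,+0.98952,-0.04486)
r₃ = r₁×r₂ = (+0.35654,+0.09161,+0.92978); SVD([r₁ r₂ r₃]) → R = UVᵀ:
  R  [+0.92414 -0.13727 +0.35654]
  R  [+0.11164 +0.98952 +0.09161]
  R  [-0.36538 -0.04486 +0.92978]
t = (+0.03617, +0.11967, +0.55315) m
tr R = 2.843432; θ = arccos((tr R − 1)/2) = 0.398314 rad = 22.822°
axis k = ((R−Rᵀ)₃₂, (R−Rᵀ)₁₃, (R−Rᵀ)₂₁) / (2 sinθ) = (-0.175933, +0.930641, +0.320865)
rvec = θ·k = (-0.070077, +0.370688, +0.127805)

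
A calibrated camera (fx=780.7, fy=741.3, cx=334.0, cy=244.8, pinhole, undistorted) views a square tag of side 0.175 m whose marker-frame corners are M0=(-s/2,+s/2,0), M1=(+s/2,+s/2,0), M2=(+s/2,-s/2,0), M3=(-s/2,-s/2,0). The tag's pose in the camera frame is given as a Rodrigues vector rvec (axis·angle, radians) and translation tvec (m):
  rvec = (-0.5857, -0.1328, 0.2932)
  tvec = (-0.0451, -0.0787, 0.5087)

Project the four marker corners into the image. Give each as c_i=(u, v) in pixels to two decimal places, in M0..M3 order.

Intrinsics K: fx=780.7, fy=741.3, cx=334.0, cy=244.8
Marker side s = 0.175 m; corners in marker frame (Z=0):
  M0 = (-0.0875, +0.0875, 0)
  M1 = (+0.0875, +0.0875, 0)
  M2 = (+0.0875, -0.0875, 0)
  M3 = (-0.0875, -0.0875, 0)
rvec = (-0.5857, -0.1328, 0.2932), |rvec| = θ = 0.66832 rad = 38.292°
Rodrigues: sinθ=0.61967, 1−cosθ=0.21513; R = I + sinθ·[k]× + (1−cosθ)·[k]×²:
    [+0.95010 -0.23439 -0.20585]
    [+0.30932 +0.79336 +0.52431]
    [+0.04042 -0.56182 +0.82627]
t = (-0.0451, -0.0787, 0.5087) m
M0: Pc = R·M0+t = (-0.14874, -0.03635, +0.45600); u = 780.7·(-0.14874)/0.45600 + 334.0 = 79.3455, v = 741.3·(-0.03635)/0.45600 + 244.8 = 185.7136
M1: Pc = R·M1+t = (+0.01752, +0.01778, +0.46308); u = 780.7·(+0.01752)/0.46308 + 334.0 = 363.5442, v = 741.3·(+0.01778)/0.46308 + 244.8 = 273.2698
M2: Pc = R·M2+t = (+0.05854, -0.12105, +0.56140); u = 780.7·(+0.05854)/0.56140 + 334.0 = 415.4122, v = 741.3·(-0.12105)/0.56140 + 244.8 = 84.9538
M3: Pc = R·M3+t = (-0.10772, -0.17518, +0.55432); u = 780.7·(-0.10772)/0.55432 + 334.0 = 182.2826, v = 741.3·(-0.17518)/0.55432 + 244.8 = 10.5242

c0=(79.35, 185.71) c1=(363.54, 273.27) c2=(415.41, 84.95) c3=(182.28, 10.52)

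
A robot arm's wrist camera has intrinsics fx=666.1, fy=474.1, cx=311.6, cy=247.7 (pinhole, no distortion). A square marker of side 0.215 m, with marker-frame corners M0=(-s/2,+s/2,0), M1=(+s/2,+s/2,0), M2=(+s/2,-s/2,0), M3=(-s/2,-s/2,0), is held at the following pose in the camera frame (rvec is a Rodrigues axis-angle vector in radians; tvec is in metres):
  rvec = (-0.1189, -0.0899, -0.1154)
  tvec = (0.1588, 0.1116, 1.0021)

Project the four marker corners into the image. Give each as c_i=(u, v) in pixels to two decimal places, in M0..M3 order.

c0=(356.04, 358.72) c1=(496.76, 345.27) c2=(475.59, 244.84) c3=(337.84, 255.88)

Intrinsics K: fx=666.1, fy=474.1, cx=311.6, cy=247.7
Marker side s = 0.215 m; corners in marker frame (Z=0):
  M0 = (-0.1075, +0.1075, 0)
  M1 = (+0.1075, +0.1075, 0)
  M2 = (+0.1075, -0.1075, 0)
  M3 = (-0.1075, -0.1075, 0)
rvec = (-0.1189, -0.0899, -0.1154), |rvec| = θ = 0.18851 rad = 10.801°
Rodrigues: sinθ=0.18740, 1−cosθ=0.01772; R = I + sinθ·[k]× + (1−cosθ)·[k]×²:
    [+0.98933 +0.12005 -0.08253]
    [-0.10939 +0.98631 +0.12337]
    [+0.09621 -0.11303 +0.98892]
t = (0.1588, 0.1116, 1.0021) m
M0: Pc = R·M0+t = (+0.06535, +0.22939, +0.97961); u = 666.1·(+0.06535)/0.97961 + 311.6 = 356.0370, v = 474.1·(+0.22939)/0.97961 + 247.7 = 358.7168
M1: Pc = R·M1+t = (+0.27806, +0.20587, +1.00029); u = 666.1·(+0.27806)/1.00029 + 311.6 = 496.7605, v = 474.1·(+0.20587)/1.00029 + 247.7 = 345.2742
M2: Pc = R·M2+t = (+0.25225, -0.00619, +1.02459); u = 666.1·(+0.25225)/1.02459 + 311.6 = 475.5896, v = 474.1·(-0.00619)/1.02459 + 247.7 = 244.8367
M3: Pc = R·M3+t = (+0.03954, +0.01733, +1.00391); u = 666.1·(+0.03954)/1.00391 + 311.6 = 337.8363, v = 474.1·(+0.01733)/1.00391 + 247.7 = 255.8845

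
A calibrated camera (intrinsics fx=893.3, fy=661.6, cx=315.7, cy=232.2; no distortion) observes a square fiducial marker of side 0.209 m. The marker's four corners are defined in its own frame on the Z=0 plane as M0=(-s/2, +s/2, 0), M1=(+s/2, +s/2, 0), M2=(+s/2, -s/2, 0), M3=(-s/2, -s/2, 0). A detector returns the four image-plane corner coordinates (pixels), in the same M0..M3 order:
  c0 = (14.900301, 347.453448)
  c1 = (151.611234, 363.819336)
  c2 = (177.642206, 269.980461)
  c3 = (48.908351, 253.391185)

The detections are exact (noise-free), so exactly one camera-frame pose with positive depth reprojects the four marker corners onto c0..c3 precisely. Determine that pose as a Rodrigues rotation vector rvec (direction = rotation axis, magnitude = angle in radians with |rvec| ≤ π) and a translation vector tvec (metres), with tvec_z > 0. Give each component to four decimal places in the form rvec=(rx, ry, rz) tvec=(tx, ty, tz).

rvec=(-0.3893, -0.1182, 0.1601) tvec=(-0.3417, 0.1601, 1.4092)

Intrinsics K: fx=893.3, fy=661.6, cx=315.7, cy=232.2
Marker side s = 0.209 m; corners in marker frame (Z=0):
  M0 = (-0.1045, +0.1045, 0)
  M1 = (+0.1045, +0.1045, 0)
  M2 = (+0.1045, -0.1045, 0)
  M3 = (-0.1045, -0.1045, 0)
Detected image corners:
  c0 = (14.900301, 347.453448) px
  c1 = (151.611234, 363.819336) px
  c2 = (177.642206, 269.980461) px
  c3 = (48.908351, 253.391185) px
Planar DLT: solve 8×8 A·h = b for H (H[2,2]=1):
  H  [+640.33106 -170.45286 +99.10780]
  H  [+97.20683 +364.90804 +307.36662]
  H  [+0.05945 -0.27413 +1.00000]
B = K⁻¹H; ‖b₁‖=0.709626, ‖b₂‖=0.709626; λ = 2/(‖b₁‖+‖b₂‖) = 1.409194, sign → tz>0 ⇒ λ=+1.409194
r₁ = λ·B[:,0] = (+0.98052,+0.17764,+0.08378); r₂ = λ·B[:,1] = (-0.13237,+0.91283,-0.38630)
r₃ = r₁×r₂ = (-0.14510,+0.36769,+0.91856); SVD([r₁ r₂ r₃]) → R = UVᵀ:
  R  [+0.98052 -0.13237 -0.14510]
  R  [+0.17764 +0.91283 +0.36769]
  R  [+0.08378 -0.38630 +0.91856]
t = (-0.34168, +0.16010, +1.40919) m
tr R = 2.811907; θ = arccos((tr R − 1)/2) = 0.437170 rad = 25.048°
axis k = ((R−Rᵀ)₃₂, (R−Rᵀ)₁₃, (R−Rᵀ)₂₁) / (2 sinθ) = (-0.890443, -0.270311, +0.366119)
rvec = θ·k = (-0.389275, -0.118172, +0.160056)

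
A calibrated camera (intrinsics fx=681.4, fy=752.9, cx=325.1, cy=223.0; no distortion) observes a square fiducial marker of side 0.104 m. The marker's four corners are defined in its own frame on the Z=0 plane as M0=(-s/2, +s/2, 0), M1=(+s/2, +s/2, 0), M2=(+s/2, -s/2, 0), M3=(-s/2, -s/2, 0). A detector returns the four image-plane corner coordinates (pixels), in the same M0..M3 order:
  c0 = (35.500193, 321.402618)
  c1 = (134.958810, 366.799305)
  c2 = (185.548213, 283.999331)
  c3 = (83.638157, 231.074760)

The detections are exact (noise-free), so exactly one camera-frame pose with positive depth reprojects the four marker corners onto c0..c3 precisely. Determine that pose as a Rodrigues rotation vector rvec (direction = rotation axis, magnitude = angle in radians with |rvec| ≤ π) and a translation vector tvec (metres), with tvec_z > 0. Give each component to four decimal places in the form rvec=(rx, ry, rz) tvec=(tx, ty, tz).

Intrinsics K: fx=681.4, fy=752.9, cx=325.1, cy=223.0
Marker side s = 0.104 m; corners in marker frame (Z=0):
  M0 = (-0.0520, +0.0520, 0)
  M1 = (+0.0520, +0.0520, 0)
  M2 = (+0.0520, -0.0520, 0)
  M3 = (-0.0520, -0.0520, 0)
Detected image corners:
  c0 = (35.500193, 321.402618) px
  c1 = (134.958810, 366.799305) px
  c2 = (185.548213, 283.999331) px
  c3 = (83.638157, 231.074760) px
Planar DLT: solve 8×8 A·h = b for H (H[2,2]=1):
  H  [+1028.26884 -419.61430 +110.70471]
  H  [+637.22184 +982.86352 +302.65598]
  H  [+0.55007 +0.50380 +1.00000]
B = K⁻¹H; ‖b₁‖=1.524368, ‖b₂‖=1.524368; λ = 2/(‖b₁‖+‖b₂‖) = 0.656010, sign → tz>0 ⇒ λ=+0.656010
r₁ = λ·B[:,0] = (+0.81779,+0.44834,+0.36085); r₂ = λ·B[:,1] = (-0.56166,+0.75849,+0.33050)
r₃ = r₁×r₂ = (-0.12553,-0.47296,+0.87210); SVD([r₁ r₂ r₃]) → R = UVᵀ:
  R  [+0.81779 -0.56166 -0.12553]
  R  [+0.44834 +0.75849 -0.47296]
  R  [+0.36085 +0.33050 +0.87210]
t = (-0.20641, +0.06941, +0.65601) m
tr R = 2.448377; θ = arccos((tr R − 1)/2) = 0.760939 rad = 43.599°
axis k = ((R−Rᵀ)₃₂, (R−Rᵀ)₁₃, (R−Rᵀ)₂₁) / (2 sinθ) = (+0.582550, -0.352651, +0.732307)
rvec = θ·k = (+0.443285, -0.268346, +0.557241)

rvec=(0.4433, -0.2683, 0.5572) tvec=(-0.2064, 0.0694, 0.6560)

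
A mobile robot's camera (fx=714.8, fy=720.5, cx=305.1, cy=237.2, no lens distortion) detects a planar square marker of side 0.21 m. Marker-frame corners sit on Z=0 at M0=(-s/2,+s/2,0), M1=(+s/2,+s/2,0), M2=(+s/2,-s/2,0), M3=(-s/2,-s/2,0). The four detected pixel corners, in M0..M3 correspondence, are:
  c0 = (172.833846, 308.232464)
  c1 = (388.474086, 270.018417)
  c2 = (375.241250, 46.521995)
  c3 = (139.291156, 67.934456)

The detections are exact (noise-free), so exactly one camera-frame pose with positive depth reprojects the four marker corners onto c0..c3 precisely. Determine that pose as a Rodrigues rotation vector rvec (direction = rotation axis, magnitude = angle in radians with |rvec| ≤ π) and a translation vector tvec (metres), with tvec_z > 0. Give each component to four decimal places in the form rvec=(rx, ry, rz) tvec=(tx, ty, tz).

Intrinsics K: fx=714.8, fy=720.5, cx=305.1, cy=237.2
Marker side s = 0.21 m; corners in marker frame (Z=0):
  M0 = (-0.1050, +0.1050, 0)
  M1 = (+0.1050, +0.1050, 0)
  M2 = (+0.1050, -0.1050, 0)
  M3 = (-0.1050, -0.1050, 0)
Detected image corners:
  c0 = (172.833846, 308.232464) px
  c1 = (388.474086, 270.018417) px
  c2 = (375.241250, 46.521995) px
  c3 = (139.291156, 67.934456) px
Planar DLT: solve 8×8 A·h = b for H (H[2,2]=1):
  H  [+1179.43922 +213.56854 +274.11611]
  H  [-75.22125 +1169.70777 +177.27565]
  H  [+0.39482 +0.38743 +1.00000]
B = K⁻¹H; ‖b₁‖=1.551024, ‖b₂‖=1.551024; λ = 2/(‖b₁‖+‖b₂‖) = 0.644736, sign → tz>0 ⇒ λ=+0.644736
r₁ = λ·B[:,0] = (+0.95518,-0.15112,+0.25456); r₂ = λ·B[:,1] = (+0.08602,+0.96447,+0.24979)
r₃ = r₁×r₂ = (-0.28326,-0.21670,+0.93424); SVD([r₁ r₂ r₃]) → R = UVᵀ:
  R  [+0.95518 +0.08602 -0.28326]
  R  [-0.15112 +0.96447 -0.21670]
  R  [+0.25456 +0.24979 +0.93424]
t = (-0.02795, -0.05362, +0.64474) m
tr R = 2.853892; θ = arccos((tr R − 1)/2) = 0.384607 rad = 22.036°
axis k = ((R−Rᵀ)₃₂, (R−Rᵀ)₁₃, (R−Rᵀ)₂₁) / (2 sinθ) = (+0.621659, -0.716713, -0.316011)
rvec = θ·k = (+0.239094, -0.275653, -0.121540)

rvec=(0.2391, -0.2757, -0.1215) tvec=(-0.0279, -0.0536, 0.6447)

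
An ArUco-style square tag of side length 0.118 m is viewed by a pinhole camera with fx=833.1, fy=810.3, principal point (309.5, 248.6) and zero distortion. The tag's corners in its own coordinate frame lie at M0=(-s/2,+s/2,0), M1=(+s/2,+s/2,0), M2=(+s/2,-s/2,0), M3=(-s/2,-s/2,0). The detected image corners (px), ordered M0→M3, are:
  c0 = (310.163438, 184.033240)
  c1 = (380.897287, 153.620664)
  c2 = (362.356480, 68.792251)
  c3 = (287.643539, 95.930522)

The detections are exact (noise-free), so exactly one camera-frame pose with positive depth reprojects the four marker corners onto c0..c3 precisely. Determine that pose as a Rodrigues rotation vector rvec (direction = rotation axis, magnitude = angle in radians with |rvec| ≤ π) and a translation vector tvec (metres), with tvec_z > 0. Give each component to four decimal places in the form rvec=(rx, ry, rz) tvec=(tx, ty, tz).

rvec=(0.2960, -0.5543, -0.3386) tvec=(0.0342, -0.1602, 1.0598)

Intrinsics K: fx=833.1, fy=810.3, cx=309.5, cy=248.6
Marker side s = 0.118 m; corners in marker frame (Z=0):
  M0 = (-0.0590, +0.0590, 0)
  M1 = (+0.0590, +0.0590, 0)
  M2 = (+0.0590, -0.0590, 0)
  M3 = (-0.0590, -0.0590, 0)
Detected image corners:
  c0 = (310.163438, 184.033240) px
  c1 = (380.897287, 153.620664) px
  c2 = (362.356480, 68.792251) px
  c3 = (287.643539, 95.930522) px
Planar DLT: solve 8×8 A·h = b for H (H[2,2]=1):
  H  [+761.60602 +287.89629 +336.40372]
  H  [-189.57829 +775.23739 +126.09533]
  H  [+0.43442 +0.34105 +1.00000]
B = K⁻¹H; ‖b₁‖=0.943549, ‖b₂‖=0.943549; λ = 2/(‖b₁‖+‖b₂‖) = 1.059828, sign → tz>0 ⇒ λ=+1.059828
r₁ = λ·B[:,0] = (+0.79783,-0.38921,+0.46041); r₂ = λ·B[:,1] = (+0.23197,+0.90307,+0.36146)
r₃ = r₁×r₂ = (-0.55647,-0.18158,+0.81079); SVD([r₁ r₂ r₃]) → R = UVᵀ:
  R  [+0.79783 +0.23197 -0.55647]
  R  [-0.38921 +0.90307 -0.18158]
  R  [+0.46041 +0.36146 +0.81079]
t = (+0.03423, -0.16023, +1.05983) m
tr R = 2.511693; θ = arccos((tr R − 1)/2) = 0.713850 rad = 40.901°
axis k = ((R−Rᵀ)₃₂, (R−Rᵀ)₁₃, (R−Rᵀ)₂₁) / (2 sinθ) = (+0.414691, -0.776538, -0.474363)
rvec = θ·k = (+0.296027, -0.554332, -0.338624)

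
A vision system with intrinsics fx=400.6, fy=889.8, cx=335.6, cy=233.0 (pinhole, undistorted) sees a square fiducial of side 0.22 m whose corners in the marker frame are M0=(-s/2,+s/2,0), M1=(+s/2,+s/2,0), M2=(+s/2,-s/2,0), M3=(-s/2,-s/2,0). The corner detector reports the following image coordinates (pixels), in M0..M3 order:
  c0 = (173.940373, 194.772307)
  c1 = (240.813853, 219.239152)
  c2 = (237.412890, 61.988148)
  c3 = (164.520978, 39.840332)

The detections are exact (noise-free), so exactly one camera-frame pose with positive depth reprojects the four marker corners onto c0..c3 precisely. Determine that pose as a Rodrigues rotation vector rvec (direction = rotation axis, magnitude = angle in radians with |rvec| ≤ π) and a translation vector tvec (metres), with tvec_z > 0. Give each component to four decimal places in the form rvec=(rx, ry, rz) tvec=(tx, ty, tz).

Intrinsics K: fx=400.6, fy=889.8, cx=335.6, cy=233.0
Marker side s = 0.22 m; corners in marker frame (Z=0):
  M0 = (-0.1100, +0.1100, 0)
  M1 = (+0.1100, +0.1100, 0)
  M2 = (+0.1100, -0.1100, 0)
  M3 = (-0.1100, -0.1100, 0)
Detected image corners:
  c0 = (173.940373, 194.772307) px
  c1 = (240.813853, 219.239152) px
  c2 = (237.412890, 61.988148) px
  c3 = (164.520978, 39.840332) px
Planar DLT: solve 8×8 A·h = b for H (H[2,2]=1):
  H  [+290.96241 +111.64743 +203.82322]
  H  [+89.70367 +761.42680 +132.25756]
  H  [-0.12773 +0.40318 +1.00000]
B = K⁻¹H; ‖b₁‖=0.853681, ‖b₂‖=0.853681; λ = 2/(‖b₁‖+‖b₂‖) = 1.171398, sign → tz>0 ⇒ λ=+1.171398
r₁ = λ·B[:,0] = (+0.97615,+0.15727,-0.14963); r₂ = λ·B[:,1] = (-0.06918,+0.87873,+0.47228)
r₃ = r₁×r₂ = (+0.20576,-0.45067,+0.86865); SVD([r₁ r₂ r₃]) → R = UVᵀ:
  R  [+0.97615 -0.06918 +0.20576]
  R  [+0.15727 +0.87873 -0.45067]
  R  [-0.14963 +0.47228 +0.86865]
t = (-0.38533, -0.13262, +1.17140) m
tr R = 2.723535; θ = arccos((tr R − 1)/2) = 0.532053 rad = 30.484°
axis k = ((R−Rᵀ)₃₂, (R−Rᵀ)₁₃, (R−Rᵀ)₂₁) / (2 sinθ) = (+0.909667, +0.350269, +0.223197)
rvec = θ·k = (+0.483991, +0.186361, +0.118752)

rvec=(0.4840, 0.1864, 0.1188) tvec=(-0.3853, -0.1326, 1.1714)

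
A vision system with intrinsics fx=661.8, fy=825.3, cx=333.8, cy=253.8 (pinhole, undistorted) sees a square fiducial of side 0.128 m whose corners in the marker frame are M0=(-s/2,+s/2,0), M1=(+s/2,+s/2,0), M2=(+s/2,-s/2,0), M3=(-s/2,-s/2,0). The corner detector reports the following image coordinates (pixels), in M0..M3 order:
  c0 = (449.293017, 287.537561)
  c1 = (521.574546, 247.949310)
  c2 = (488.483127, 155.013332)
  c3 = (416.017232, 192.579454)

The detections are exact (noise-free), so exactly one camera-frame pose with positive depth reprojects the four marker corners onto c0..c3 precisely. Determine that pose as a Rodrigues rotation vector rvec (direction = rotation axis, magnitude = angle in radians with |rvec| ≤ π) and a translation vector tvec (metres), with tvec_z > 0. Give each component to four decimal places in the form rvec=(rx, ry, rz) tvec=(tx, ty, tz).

rvec=(-0.0799, -0.1415, -0.4002) tvec=(0.2107, -0.0416, 1.0301)

Intrinsics K: fx=661.8, fy=825.3, cx=333.8, cy=253.8
Marker side s = 0.128 m; corners in marker frame (Z=0):
  M0 = (-0.0640, +0.0640, 0)
  M1 = (+0.0640, +0.0640, 0)
  M2 = (+0.0640, -0.0640, 0)
  M3 = (-0.0640, -0.0640, 0)
Detected image corners:
  c0 = (449.293017, 287.537561) px
  c1 = (521.574546, 247.949310) px
  c2 = (488.483127, 155.013332) px
  c3 = (416.017232, 192.579454) px
Planar DLT: solve 8×8 A·h = b for H (H[2,2]=1):
  H  [+634.99391 +236.67176 +469.13453]
  H  [-268.59960 +723.25922 +220.44202]
  H  [+0.14839 -0.04814 +1.00000]
B = K⁻¹H; ‖b₁‖=0.970738, ‖b₂‖=0.970738; λ = 2/(‖b₁‖+‖b₂‖) = 1.030144, sign → tz>0 ⇒ λ=+1.030144
r₁ = λ·B[:,0] = (+0.91132,-0.38228,+0.15286); r₂ = λ·B[:,1] = (+0.39341,+0.91803,-0.04959)
r₃ = r₁×r₂ = (-0.12138,+0.10533,+0.98700); SVD([r₁ r₂ r₃]) → R = UVᵀ:
  R  [+0.91132 +0.39341 -0.12138]
  R  [-0.38228 +0.91803 +0.10533]
  R  [+0.15286 -0.04959 +0.98700]
t = (+0.21066, -0.04164, +1.03014) m
tr R = 2.816344; θ = arccos((tr R − 1)/2) = 0.431901 rad = 24.746°
axis k = ((R−Rᵀ)₃₂, (R−Rᵀ)₁₃, (R−Rᵀ)₂₁) / (2 sinθ) = (-0.185041, -0.327572, -0.926529)
rvec = θ·k = (-0.079919, -0.141479, -0.400169)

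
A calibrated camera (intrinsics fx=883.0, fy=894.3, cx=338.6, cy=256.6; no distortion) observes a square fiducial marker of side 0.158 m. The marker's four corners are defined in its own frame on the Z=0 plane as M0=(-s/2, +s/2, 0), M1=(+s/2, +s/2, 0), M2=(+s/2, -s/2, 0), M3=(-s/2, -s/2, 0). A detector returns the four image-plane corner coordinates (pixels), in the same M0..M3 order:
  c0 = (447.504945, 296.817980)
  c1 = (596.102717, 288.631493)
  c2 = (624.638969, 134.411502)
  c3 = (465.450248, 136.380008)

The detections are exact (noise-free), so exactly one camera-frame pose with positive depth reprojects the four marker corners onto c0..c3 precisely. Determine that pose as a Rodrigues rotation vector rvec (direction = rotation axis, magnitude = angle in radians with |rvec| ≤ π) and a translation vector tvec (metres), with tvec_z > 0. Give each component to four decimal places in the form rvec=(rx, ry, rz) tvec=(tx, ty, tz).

Intrinsics K: fx=883.0, fy=894.3, cx=338.6, cy=256.6
Marker side s = 0.158 m; corners in marker frame (Z=0):
  M0 = (-0.0790, +0.0790, 0)
  M1 = (+0.0790, +0.0790, 0)
  M2 = (+0.0790, -0.0790, 0)
  M3 = (-0.0790, -0.0790, 0)
Detected image corners:
  c0 = (447.504945, 296.817980) px
  c1 = (596.102717, 288.631493) px
  c2 = (624.638969, 134.411502) px
  c3 = (465.450248, 136.380008) px
Planar DLT: solve 8×8 A·h = b for H (H[2,2]=1):
  H  [+1114.36801 +105.93447 +534.60142]
  H  [+23.95569 +1097.16120 +216.96301]
  H  [+0.26549 +0.47566 +1.00000]
B = K⁻¹H; ‖b₁‖=1.191231, ‖b₂‖=1.191231; λ = 2/(‖b₁‖+‖b₂‖) = 0.839468, sign → tz>0 ⇒ λ=+0.839468
r₁ = λ·B[:,0] = (+0.97397,-0.04146,+0.22287); r₂ = λ·B[:,1] = (-0.05241,+0.91532,+0.39930)
r₃ = r₁×r₂ = (-0.22055,-0.40059,+0.88932); SVD([r₁ r₂ r₃]) → R = UVᵀ:
  R  [+0.97397 -0.05241 -0.22055]
  R  [-0.04146 +0.91532 -0.40059]
  R  [+0.22287 +0.39930 +0.88932]
t = (+0.18634, -0.03721, +0.83947) m
tr R = 2.778601; θ = arccos((tr R − 1)/2) = 0.474983 rad = 27.215°
axis k = ((R−Rᵀ)₃₂, (R−Rᵀ)₁₃, (R−Rᵀ)₂₁) / (2 sinθ) = (+0.874540, -0.484806, +0.011968)
rvec = θ·k = (+0.415391, -0.230274, +0.005685)

rvec=(0.4154, -0.2303, 0.0057) tvec=(0.1863, -0.0372, 0.8395)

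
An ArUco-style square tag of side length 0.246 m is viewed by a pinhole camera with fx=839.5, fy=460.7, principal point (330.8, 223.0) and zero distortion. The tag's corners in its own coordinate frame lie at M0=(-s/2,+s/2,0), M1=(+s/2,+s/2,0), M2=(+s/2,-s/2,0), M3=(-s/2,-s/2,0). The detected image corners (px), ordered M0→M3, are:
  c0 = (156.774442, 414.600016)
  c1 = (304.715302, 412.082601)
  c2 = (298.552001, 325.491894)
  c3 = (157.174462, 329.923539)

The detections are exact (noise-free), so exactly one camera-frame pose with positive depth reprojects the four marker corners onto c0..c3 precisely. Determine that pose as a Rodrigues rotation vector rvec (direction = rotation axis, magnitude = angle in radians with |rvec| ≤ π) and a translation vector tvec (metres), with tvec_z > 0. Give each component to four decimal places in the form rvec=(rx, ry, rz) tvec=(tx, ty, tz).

rvec=(-0.2516, 0.1470, -0.0690) tvec=(-0.1691, 0.4410, 1.3861)

Intrinsics K: fx=839.5, fy=460.7, cx=330.8, cy=223.0
Marker side s = 0.246 m; corners in marker frame (Z=0):
  M0 = (-0.1230, +0.1230, 0)
  M1 = (+0.1230, +0.1230, 0)
  M2 = (+0.1230, -0.1230, 0)
  M3 = (-0.1230, -0.1230, 0)
Detected image corners:
  c0 = (156.774442, 414.600016) px
  c1 = (304.715302, 412.082601) px
  c2 = (298.552001, 325.491894) px
  c3 = (157.174462, 329.923539) px
Planar DLT: solve 8×8 A·h = b for H (H[2,2]=1):
  H  [+565.21178 -30.28998 +228.39743]
  H  [-50.62388 +280.44479 +369.58450]
  H  [-0.09827 -0.18248 +1.00000]
B = K⁻¹H; ‖b₁‖=0.721442, ‖b₂‖=0.721442; λ = 2/(‖b₁‖+‖b₂‖) = 1.386113, sign → tz>0 ⇒ λ=+1.386113
r₁ = λ·B[:,0] = (+0.98691,-0.08638,-0.13622); r₂ = λ·B[:,1] = (+0.04965,+0.96621,-0.25293)
r₃ = r₁×r₂ = (+0.15346,+0.24286,+0.95785); SVD([r₁ r₂ r₃]) → R = UVᵀ:
  R  [+0.98691 +0.04965 +0.15346]
  R  [-0.08638 +0.96621 +0.24286]
  R  [-0.13622 -0.25293 +0.95785]
t = (-0.16908, +0.44103, +1.38611) m
tr R = 2.910961; θ = arccos((tr R − 1)/2) = 0.299512 rad = 17.161°
axis k = ((R−Rᵀ)₃₂, (R−Rᵀ)₁₃, (R−Rᵀ)₂₁) / (2 sinθ) = (-0.840171, +0.490891, -0.230520)
rvec = θ·k = (-0.251641, +0.147028, -0.069044)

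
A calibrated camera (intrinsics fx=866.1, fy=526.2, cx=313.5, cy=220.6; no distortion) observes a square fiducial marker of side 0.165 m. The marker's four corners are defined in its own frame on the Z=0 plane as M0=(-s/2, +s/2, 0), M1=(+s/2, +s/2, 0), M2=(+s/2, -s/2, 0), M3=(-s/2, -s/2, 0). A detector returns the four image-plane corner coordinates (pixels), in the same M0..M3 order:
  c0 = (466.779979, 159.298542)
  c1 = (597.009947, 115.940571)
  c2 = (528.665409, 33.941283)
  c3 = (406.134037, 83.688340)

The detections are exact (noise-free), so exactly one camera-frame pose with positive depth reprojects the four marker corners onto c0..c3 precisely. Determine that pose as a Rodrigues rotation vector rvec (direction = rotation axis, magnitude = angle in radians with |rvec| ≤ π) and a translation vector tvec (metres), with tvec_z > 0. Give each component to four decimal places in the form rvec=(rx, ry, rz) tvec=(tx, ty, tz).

rvec=(0.0371, 0.5724, -0.4478) tvec=(0.2060, -0.2252, 0.9744)

Intrinsics K: fx=866.1, fy=526.2, cx=313.5, cy=220.6
Marker side s = 0.165 m; corners in marker frame (Z=0):
  M0 = (-0.0825, +0.0825, 0)
  M1 = (+0.0825, +0.0825, 0)
  M2 = (+0.0825, -0.0825, 0)
  M3 = (-0.0825, -0.0825, 0)
Detected image corners:
  c0 = (466.779979, 159.298542) px
  c1 = (597.009947, 115.940571) px
  c2 = (528.665409, 33.941283) px
  c3 = (406.134037, 83.688340) px
Planar DLT: solve 8×8 A·h = b for H (H[2,2]=1):
  H  [+493.40093 +344.36349 +496.56343]
  H  [-335.82188 +467.79611 +98.96816]
  H  [-0.54512 -0.09100 +1.00000]
B = K⁻¹H; ‖b₁‖=1.026289, ‖b₂‖=1.026289; λ = 2/(‖b₁‖+‖b₂‖) = 0.974385, sign → tz>0 ⇒ λ=+0.974385
r₁ = λ·B[:,0] = (+0.74735,-0.39918,-0.53116); r₂ = λ·B[:,1] = (+0.41951,+0.90341,-0.08867)
r₃ = r₁×r₂ = (+0.51525,-0.15656,+0.84262); SVD([r₁ r₂ r₃]) → R = UVᵀ:
  R  [+0.74735 +0.41951 +0.51525]
  R  [-0.39918 +0.90341 -0.15656]
  R  [-0.53116 -0.08867 +0.84262]
t = (+0.20595, -0.22523, +0.97438) m
tr R = 2.493380; θ = arccos((tr R − 1)/2) = 0.727724 rad = 41.696°
axis k = ((R−Rᵀ)₃₂, (R−Rᵀ)₁₃, (R−Rᵀ)₂₁) / (2 sinθ) = (+0.051033, +0.786564, -0.615397)
rvec = θ·k = (+0.037138, +0.572402, -0.447839)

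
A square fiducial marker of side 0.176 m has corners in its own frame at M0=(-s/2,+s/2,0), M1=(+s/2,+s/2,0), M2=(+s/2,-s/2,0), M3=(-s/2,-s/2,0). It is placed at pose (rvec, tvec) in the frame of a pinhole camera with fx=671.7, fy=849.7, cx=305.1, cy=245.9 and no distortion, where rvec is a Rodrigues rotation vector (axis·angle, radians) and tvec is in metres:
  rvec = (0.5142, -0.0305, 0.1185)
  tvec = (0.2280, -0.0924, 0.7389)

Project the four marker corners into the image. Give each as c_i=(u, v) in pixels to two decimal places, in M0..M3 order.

c0=(417.54, 217.85) c1=(565.16, 238.24) c2=(617.43, 53.00) c3=(452.21, 27.29)

Intrinsics K: fx=671.7, fy=849.7, cx=305.1, cy=245.9
Marker side s = 0.176 m; corners in marker frame (Z=0):
  M0 = (-0.0880, +0.0880, 0)
  M1 = (+0.0880, +0.0880, 0)
  M2 = (+0.0880, -0.0880, 0)
  M3 = (-0.0880, -0.0880, 0)
rvec = (0.5142, -0.0305, 0.1185), |rvec| = θ = 0.52856 rad = 30.284°
Rodrigues: sinθ=0.50429, 1−cosθ=0.13647; R = I + sinθ·[k]× + (1−cosθ)·[k]×²:
    [+0.99269 -0.12072 +0.00066]
    [+0.10540 +0.86399 -0.49236]
    [+0.05886 +0.48882 +0.87039]
t = (0.2280, -0.0924, 0.7389) m
M0: Pc = R·M0+t = (+0.13002, -0.02564, +0.77674); u = 671.7·(+0.13002)/0.77674 + 305.1 = 417.5379, v = 849.7·(-0.02564)/0.77674 + 245.9 = 217.8471
M1: Pc = R·M1+t = (+0.30473, -0.00709, +0.78710); u = 671.7·(+0.30473)/0.78710 + 305.1 = 565.1561, v = 849.7·(-0.00709)/0.78710 + 245.9 = 238.2419
M2: Pc = R·M2+t = (+0.32598, -0.15916, +0.70106); u = 671.7·(+0.32598)/0.70106 + 305.1 = 617.4264, v = 849.7·(-0.15916)/0.70106 + 245.9 = 53.0004
M3: Pc = R·M3+t = (+0.15127, -0.17771, +0.69070); u = 671.7·(+0.15127)/0.69070 + 305.1 = 452.2051, v = 849.7·(-0.17771)/0.69070 + 245.9 = 27.2868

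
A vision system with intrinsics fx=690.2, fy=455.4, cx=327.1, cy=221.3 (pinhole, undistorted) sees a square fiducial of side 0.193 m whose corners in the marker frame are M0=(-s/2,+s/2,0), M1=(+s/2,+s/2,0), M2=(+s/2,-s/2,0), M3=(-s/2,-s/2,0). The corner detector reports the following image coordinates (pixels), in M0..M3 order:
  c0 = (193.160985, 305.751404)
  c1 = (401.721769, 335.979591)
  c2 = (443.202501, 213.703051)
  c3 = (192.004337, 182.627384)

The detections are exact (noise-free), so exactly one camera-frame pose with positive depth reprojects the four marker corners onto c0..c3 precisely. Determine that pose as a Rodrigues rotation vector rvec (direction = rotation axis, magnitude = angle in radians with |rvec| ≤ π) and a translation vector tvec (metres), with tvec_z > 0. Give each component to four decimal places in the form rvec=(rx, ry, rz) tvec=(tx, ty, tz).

Intrinsics K: fx=690.2, fy=455.4, cx=327.1, cy=221.3
Marker side s = 0.193 m; corners in marker frame (Z=0):
  M0 = (-0.0965, +0.0965, 0)
  M1 = (+0.0965, +0.0965, 0)
  M2 = (+0.0965, -0.0965, 0)
  M3 = (-0.0965, -0.0965, 0)
Detected image corners:
  c0 = (193.160985, 305.751404) px
  c1 = (401.721769, 335.979591) px
  c2 = (443.202501, 213.703051) px
  c3 = (192.004337, 182.627384) px
Planar DLT: solve 8×8 A·h = b for H (H[2,2]=1):
  H  [+1119.55253 +187.80804 +304.38725]
  H  [+106.73945 +880.64474 +264.80543]
  H  [-0.19991 +0.94349 +1.00000]
B = K⁻¹H; ‖b₁‖=1.759918, ‖b₂‖=1.759918; λ = 2/(‖b₁‖+‖b₂‖) = 0.568208, sign → tz>0 ⇒ λ=+0.568208
r₁ = λ·B[:,0] = (+0.97551,+0.18838,-0.11359); r₂ = λ·B[:,1] = (-0.09945,+0.83828,+0.53610)
r₃ = r₁×r₂ = (+0.19621,-0.51167,+0.83648); SVD([r₁ r₂ r₃]) → R = UVᵀ:
  R  [+0.97551 -0.09945 +0.19621]
  R  [+0.18838 +0.83828 -0.51167]
  R  [-0.11359 +0.53610 +0.83648]
t = (-0.01870, +0.05428, +0.56821) m
tr R = 2.650261; θ = arccos((tr R − 1)/2) = 0.600363 rad = 34.398°
axis k = ((R−Rᵀ)₃₂, (R−Rᵀ)₁₃, (R−Rᵀ)₂₁) / (2 sinθ) = (+0.927323, +0.274185, +0.254745)
rvec = θ·k = (+0.556730, +0.164610, +0.152940)

rvec=(0.5567, 0.1646, 0.1529) tvec=(-0.0187, 0.0543, 0.5682)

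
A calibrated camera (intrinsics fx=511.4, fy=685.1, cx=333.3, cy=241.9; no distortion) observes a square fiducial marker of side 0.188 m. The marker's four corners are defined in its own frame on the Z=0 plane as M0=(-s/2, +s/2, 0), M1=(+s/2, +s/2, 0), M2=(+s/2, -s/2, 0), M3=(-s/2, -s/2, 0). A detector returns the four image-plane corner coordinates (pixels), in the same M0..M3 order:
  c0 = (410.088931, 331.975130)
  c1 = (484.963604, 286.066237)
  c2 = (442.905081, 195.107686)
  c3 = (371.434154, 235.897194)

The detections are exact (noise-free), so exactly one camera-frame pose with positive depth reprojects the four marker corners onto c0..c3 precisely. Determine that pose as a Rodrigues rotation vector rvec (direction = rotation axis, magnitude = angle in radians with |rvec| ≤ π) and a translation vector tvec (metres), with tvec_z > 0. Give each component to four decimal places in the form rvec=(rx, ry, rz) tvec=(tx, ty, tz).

rvec=(-0.4171, -0.0813, -0.4251) tvec=(0.2123, 0.0315, 1.1561)

Intrinsics K: fx=511.4, fy=685.1, cx=333.3, cy=241.9
Marker side s = 0.188 m; corners in marker frame (Z=0):
  M0 = (-0.0940, +0.0940, 0)
  M1 = (+0.0940, +0.0940, 0)
  M2 = (+0.0940, -0.0940, 0)
  M3 = (-0.0940, -0.0940, 0)
Detected image corners:
  c0 = (410.088931, 331.975130) px
  c1 = (484.963604, 286.066237) px
  c2 = (442.905081, 195.107686) px
  c3 = (371.434154, 235.897194) px
Planar DLT: solve 8×8 A·h = b for H (H[2,2]=1):
  H  [+449.00667 +75.91659 +427.21498]
  H  [-193.30263 +412.03609 +260.54693]
  H  [+0.14056 -0.32495 +1.00000]
B = K⁻¹H; ‖b₁‖=0.865010, ‖b₂‖=0.865010; λ = 2/(‖b₁‖+‖b₂‖) = 1.156056, sign → tz>0 ⇒ λ=+1.156056
r₁ = λ·B[:,0] = (+0.90911,-0.38356,+0.16249); r₂ = λ·B[:,1] = (+0.41645,+0.82792,-0.37566)
r₃ = r₁×r₂ = (+0.00956,+0.40918,+0.91240); SVD([r₁ r₂ r₃]) → R = UVᵀ:
  R  [+0.90911 +0.41645 +0.00956]
  R  [-0.38356 +0.82792 +0.40918]
  R  [+0.16249 -0.37566 +0.91240]
t = (+0.21230, +0.03147, +1.15606) m
tr R = 2.649433; θ = arccos((tr R − 1)/2) = 0.601096 rad = 34.440°
axis k = ((R−Rᵀ)₃₂, (R−Rᵀ)₁₃, (R−Rᵀ)₂₁) / (2 sinθ) = (-0.693879, -0.135208, -0.707284)
rvec = θ·k = (-0.417088, -0.081273, -0.425145)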